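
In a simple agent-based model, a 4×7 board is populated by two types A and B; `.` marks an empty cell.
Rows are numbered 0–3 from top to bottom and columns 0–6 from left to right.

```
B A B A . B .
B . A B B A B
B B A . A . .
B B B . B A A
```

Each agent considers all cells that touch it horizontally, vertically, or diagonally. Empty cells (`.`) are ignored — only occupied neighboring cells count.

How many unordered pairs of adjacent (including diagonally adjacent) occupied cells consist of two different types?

20

Scan each occupied cell's neighbors to the right and below (and the two forward diagonals) so each pair is counted once.
From row 0: 8 unlike of 14 pairs (running 8/14).
From row 1: 7 unlike of 12 pairs (running 15/26).
From row 2: 4 unlike of 11 pairs (running 19/37).
From row 3: 1 unlike of 4 pairs (running 20/41).
Total adjacent occupied pairs: 41; unlike-type pairs: 20.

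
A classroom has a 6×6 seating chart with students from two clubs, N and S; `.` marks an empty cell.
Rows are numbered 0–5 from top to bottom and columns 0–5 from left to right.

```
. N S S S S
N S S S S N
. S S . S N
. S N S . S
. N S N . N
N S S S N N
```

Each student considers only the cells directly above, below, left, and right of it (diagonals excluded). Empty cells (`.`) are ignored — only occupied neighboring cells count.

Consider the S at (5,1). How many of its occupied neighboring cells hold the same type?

1

Occupied neighbors of (5,1): (4,1)=N, (5,0)=N, (5,2)=S.
Same type (S): 1 of 3.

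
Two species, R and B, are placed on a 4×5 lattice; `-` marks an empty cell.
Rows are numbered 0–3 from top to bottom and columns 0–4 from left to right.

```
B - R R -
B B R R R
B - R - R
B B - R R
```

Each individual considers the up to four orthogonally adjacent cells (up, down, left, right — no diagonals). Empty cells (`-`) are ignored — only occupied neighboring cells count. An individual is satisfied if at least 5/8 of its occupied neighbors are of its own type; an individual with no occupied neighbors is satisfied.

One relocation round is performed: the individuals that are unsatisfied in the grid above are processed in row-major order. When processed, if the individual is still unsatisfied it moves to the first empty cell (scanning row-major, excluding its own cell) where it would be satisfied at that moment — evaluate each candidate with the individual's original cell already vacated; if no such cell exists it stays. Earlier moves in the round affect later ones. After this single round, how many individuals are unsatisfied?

1

Initially unsatisfied (in order): (1,1).
  (1,1) → (2,1).
Resulting grid:
B - R R -
B - R R R
B B R - R
B B - R R
Unsatisfied now: (2,2).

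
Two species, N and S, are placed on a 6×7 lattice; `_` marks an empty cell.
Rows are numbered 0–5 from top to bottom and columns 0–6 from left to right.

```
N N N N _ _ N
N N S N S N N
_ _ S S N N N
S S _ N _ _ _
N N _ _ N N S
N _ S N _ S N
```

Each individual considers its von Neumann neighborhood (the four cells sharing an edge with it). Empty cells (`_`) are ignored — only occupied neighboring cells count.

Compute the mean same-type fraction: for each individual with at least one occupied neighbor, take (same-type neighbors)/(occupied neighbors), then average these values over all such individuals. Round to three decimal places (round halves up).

Row 0: (0,0)N 2/2 · (0,1)N 3/3 · (0,2)N 2/3 · (0,3)N 2/2 · (0,6)N 1/1
Row 1: (1,0)N 2/2 · (1,1)N 2/3 · (1,2)S 1/4 · (1,3)N 1/4 · (1,4)S 0/3 · (1,5)N 2/3 · (1,6)N 3/3
Row 2: (2,2)S 2/2 · (2,3)S 1/4 · (2,4)N 1/3 · (2,5)N 3/3 · (2,6)N 2/2
Row 3: (3,0)S 1/2 · (3,1)S 1/2 · (3,3)N 0/1
Row 4: (4,0)N 2/3 · (4,1)N 1/2 · (4,4)N 1/1 · (4,5)N 1/3 · (4,6)S 0/2
Row 5: (5,0)N 1/1 · (5,2)S 0/1 · (5,3)N 0/1 · (5,5)S 0/2 · (5,6)N 0/2
Sum over 30 individuals: 2/2 + 3/3 + 2/3 + 2/2 + 1/1 + 2/2 + 2/3 + 1/4 + 1/4 + 0/3 + 2/3 + 3/3 + 2/2 + 1/4 + 1/3 + 3/3 + 2/2 + 1/2 + 1/2 + 0/1 + 2/3 + 1/2 + 1/1 + 1/3 + 0/2 + 1/1 + 0/1 + 0/1 + 0/2 + 0/2 = 199/12; mean = 199/12 ÷ 30 = 199/360 = 0.552777… → 0.553.

0.553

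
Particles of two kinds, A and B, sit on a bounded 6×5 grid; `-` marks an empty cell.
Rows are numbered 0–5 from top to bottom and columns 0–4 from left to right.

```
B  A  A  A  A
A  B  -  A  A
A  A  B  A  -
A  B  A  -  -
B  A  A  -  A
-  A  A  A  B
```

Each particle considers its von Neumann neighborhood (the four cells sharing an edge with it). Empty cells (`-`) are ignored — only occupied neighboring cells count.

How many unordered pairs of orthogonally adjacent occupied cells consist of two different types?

16

Scan each occupied cell's neighbors to the right and below so each pair is counted once.
From row 0: 3 unlike of 8 pairs (running 3/8).
From row 1: 2 unlike of 5 pairs (running 5/13).
From row 2: 4 unlike of 6 pairs (running 9/19).
From row 3: 4 unlike of 5 pairs (running 13/24).
From row 4: 2 unlike of 5 pairs (running 15/29).
From row 5: 1 unlike of 3 pairs (running 16/32).
Total adjacent occupied pairs: 32; unlike-type pairs: 16.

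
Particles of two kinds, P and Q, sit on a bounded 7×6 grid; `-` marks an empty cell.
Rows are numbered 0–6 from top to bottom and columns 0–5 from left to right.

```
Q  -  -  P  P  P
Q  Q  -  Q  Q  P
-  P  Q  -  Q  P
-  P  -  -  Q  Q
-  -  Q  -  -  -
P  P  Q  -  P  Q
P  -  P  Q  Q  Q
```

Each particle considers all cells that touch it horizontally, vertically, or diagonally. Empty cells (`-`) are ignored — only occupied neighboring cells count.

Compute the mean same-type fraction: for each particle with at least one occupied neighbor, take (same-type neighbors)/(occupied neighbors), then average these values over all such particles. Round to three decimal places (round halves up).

0.561

(0,0)Q 2/2
(0,3)P 1/3
(0,4)P 3/5
(0,5)P 2/3
(1,0)Q 2/3
(1,1)Q 3/4
(1,3)Q 3/5
(1,4)Q 2/7
(1,5)P 3/5
(2,1)P 1/4
(2,2)Q 2/4
(2,4)Q 4/6
(2,5)P 1/5
(3,1)P 1/3
(3,4)Q 2/3
(3,5)Q 2/3
(4,2)Q 1/3
(5,0)P 2/2
(5,1)P 3/5
(5,2)Q 2/4
(5,4)P 0/4
(5,5)Q 2/3
(6,0)P 2/2
(6,2)P 1/3
(6,3)Q 2/4
(6,4)Q 3/4
(6,5)Q 2/3
Sum over 27 particles: 2/2 + 1/3 + 3/5 + 2/3 + 2/3 + 3/4 + 3/5 + 2/7 + 3/5 + 1/4 + 2/4 + 4/6 + 1/5 + 1/3 + 2/3 + 2/3 + 1/3 + 2/2 + 3/5 + 2/4 + 0/4 + 2/3 + 2/2 + 1/3 + 2/4 + 3/4 + 2/3 = 2119/140; mean = 2119/140 ÷ 27 = 2119/3780 = 0.560582… → 0.561.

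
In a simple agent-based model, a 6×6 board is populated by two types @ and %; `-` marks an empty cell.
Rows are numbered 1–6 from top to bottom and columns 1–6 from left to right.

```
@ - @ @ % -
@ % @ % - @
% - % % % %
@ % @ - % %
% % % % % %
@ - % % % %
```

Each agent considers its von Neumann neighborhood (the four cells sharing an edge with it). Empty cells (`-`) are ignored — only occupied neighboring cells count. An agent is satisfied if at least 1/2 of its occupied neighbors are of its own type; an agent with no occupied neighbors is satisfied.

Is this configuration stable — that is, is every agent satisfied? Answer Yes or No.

No

Row 1: (1,1)@ 1/1 ok · (1,3)@ 2/2 ok · (1,4)@ 1/3 unhappy · (1,5)% 0/1 unhappy
Row 2: (2,1)@ 1/3 unhappy · (2,2)% 0/2 unhappy · (2,3)@ 1/4 unhappy · (2,4)% 1/3 unhappy · (2,6)@ 0/1 unhappy
Row 3: (3,1)% 0/2 unhappy · (3,3)% 1/3 unhappy · (3,4)% 3/3 ok · (3,5)% 3/3 ok · (3,6)% 2/3 ok
Row 4: (4,1)@ 0/3 unhappy · (4,2)% 1/3 unhappy · (4,3)@ 0/3 unhappy · (4,5)% 3/3 ok · (4,6)% 3/3 ok
Row 5: (5,1)% 1/3 unhappy · (5,2)% 3/3 ok · (5,3)% 3/4 ok · (5,4)% 3/3 ok · (5,5)% 4/4 ok · (5,6)% 3/3 ok
Row 6: (6,1)@ 0/1 unhappy · (6,3)% 2/2 ok · (6,4)% 3/3 ok · (6,5)% 3/3 ok · (6,6)% 2/2 ok
For instance (1,4) has only 1/3 same-type neighbors, below 1/2.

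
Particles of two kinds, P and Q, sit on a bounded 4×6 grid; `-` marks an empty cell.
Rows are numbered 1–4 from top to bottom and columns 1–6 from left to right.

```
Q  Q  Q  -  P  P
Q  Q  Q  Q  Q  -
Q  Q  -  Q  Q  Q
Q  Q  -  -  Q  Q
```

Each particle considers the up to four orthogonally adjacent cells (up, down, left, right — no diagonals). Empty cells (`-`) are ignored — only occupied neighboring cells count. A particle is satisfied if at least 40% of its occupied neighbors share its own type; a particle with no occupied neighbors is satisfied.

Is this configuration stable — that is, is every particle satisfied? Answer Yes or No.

Yes

Row 1: (1,1)Q 2/2 ✓ · (1,2)Q 3/3 ✓ · (1,3)Q 2/2 ✓ · (1,5)P 1/2 ✓ · (1,6)P 1/1 ✓
Row 2: (2,1)Q 3/3 ✓ · (2,2)Q 4/4 ✓ · (2,3)Q 3/3 ✓ · (2,4)Q 3/3 ✓ · (2,5)Q 2/3 ✓
Row 3: (3,1)Q 3/3 ✓ · (3,2)Q 3/3 ✓ · (3,4)Q 2/2 ✓ · (3,5)Q 4/4 ✓ · (3,6)Q 2/2 ✓
Row 4: (4,1)Q 2/2 ✓ · (4,2)Q 2/2 ✓ · (4,5)Q 2/2 ✓ · (4,6)Q 2/2 ✓
All meet the threshold, so the configuration is stable.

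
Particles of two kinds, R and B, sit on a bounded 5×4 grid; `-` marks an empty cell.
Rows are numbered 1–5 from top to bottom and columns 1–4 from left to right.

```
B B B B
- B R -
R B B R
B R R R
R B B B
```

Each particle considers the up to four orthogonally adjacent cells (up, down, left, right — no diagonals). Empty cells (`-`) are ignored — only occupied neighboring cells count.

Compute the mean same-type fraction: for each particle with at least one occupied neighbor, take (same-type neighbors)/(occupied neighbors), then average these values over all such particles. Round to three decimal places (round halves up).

0.472

(1,1)B 1/1
(1,2)B 3/3
(1,3)B 2/3
(1,4)B 1/1
(2,2)B 2/3
(2,3)R 0/3
(3,1)R 0/2
(3,2)B 2/4
(3,3)B 1/4
(3,4)R 1/2
(4,1)B 0/3
(4,2)R 1/4
(4,3)R 2/4
(4,4)R 2/3
(5,1)R 0/2
(5,2)B 1/3
(5,3)B 2/3
(5,4)B 1/2
Sum over 18 particles: 1/1 + 3/3 + 2/3 + 1/1 + 2/3 + 0/3 + 0/2 + 2/4 + 1/4 + 1/2 + 0/3 + 1/4 + 2/4 + 2/3 + 0/2 + 1/3 + 2/3 + 1/2 = 17/2; mean = 17/2 ÷ 18 = 17/36 = 0.472222… → 0.472.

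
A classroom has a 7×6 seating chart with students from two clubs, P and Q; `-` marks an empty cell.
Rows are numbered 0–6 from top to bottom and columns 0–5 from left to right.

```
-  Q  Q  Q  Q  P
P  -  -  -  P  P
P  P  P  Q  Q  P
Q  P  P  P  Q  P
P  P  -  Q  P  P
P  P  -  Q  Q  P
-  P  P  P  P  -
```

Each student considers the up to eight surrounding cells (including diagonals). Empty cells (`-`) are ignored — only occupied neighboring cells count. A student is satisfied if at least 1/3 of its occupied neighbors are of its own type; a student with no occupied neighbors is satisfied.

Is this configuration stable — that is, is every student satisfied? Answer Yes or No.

No

Row 0: (0,1)Q 1/2 ✓ · (0,2)Q 2/2 ✓ · (0,3)Q 2/3 ✓ · (0,4)Q 1/4 ✗ · (0,5)P 2/3 ✓
Row 1: (1,0)P 2/3 ✓ · (1,4)P 3/7 ✓ · (1,5)P 3/5 ✓
Row 2: (2,0)P 3/4 ✓ · (2,1)P 5/6 ✓ · (2,2)P 4/5 ✓ · (2,3)Q 2/6 ✓ · (2,4)Q 2/7 ✗ · (2,5)P 3/5 ✓
Row 3: (3,0)Q 0/5 ✗ · (3,1)P 6/7 ✓ · (3,2)P 5/7 ✓ · (3,3)P 3/7 ✓ · (3,4)Q 3/8 ✓ · (3,5)P 3/5 ✓
Row 4: (4,0)P 4/5 ✓ · (4,1)P 5/6 ✓ · (4,3)Q 3/6 ✓ · (4,4)P 4/8 ✓ · (4,5)P 3/5 ✓
Row 5: (5,0)P 4/4 ✓ · (5,1)P 5/5 ✓ · (5,3)Q 2/6 ✓ · (5,4)Q 2/7 ✗ · (5,5)P 3/4 ✓
Row 6: (6,1)P 3/3 ✓ · (6,2)P 3/4 ✓ · (6,3)P 2/4 ✓ · (6,4)P 2/4 ✓
For instance (0,4) has only 1/4 same-type neighbors, below 1/3.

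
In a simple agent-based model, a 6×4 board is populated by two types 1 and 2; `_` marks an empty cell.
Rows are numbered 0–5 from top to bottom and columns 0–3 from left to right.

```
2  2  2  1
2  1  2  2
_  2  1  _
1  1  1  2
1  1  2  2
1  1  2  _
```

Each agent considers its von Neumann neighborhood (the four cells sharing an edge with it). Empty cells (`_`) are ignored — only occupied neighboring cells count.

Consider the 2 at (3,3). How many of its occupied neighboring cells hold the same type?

Occupied neighbors of (3,3): (4,3)=2, (3,2)=1.
Same type (2): 1 of 2.

1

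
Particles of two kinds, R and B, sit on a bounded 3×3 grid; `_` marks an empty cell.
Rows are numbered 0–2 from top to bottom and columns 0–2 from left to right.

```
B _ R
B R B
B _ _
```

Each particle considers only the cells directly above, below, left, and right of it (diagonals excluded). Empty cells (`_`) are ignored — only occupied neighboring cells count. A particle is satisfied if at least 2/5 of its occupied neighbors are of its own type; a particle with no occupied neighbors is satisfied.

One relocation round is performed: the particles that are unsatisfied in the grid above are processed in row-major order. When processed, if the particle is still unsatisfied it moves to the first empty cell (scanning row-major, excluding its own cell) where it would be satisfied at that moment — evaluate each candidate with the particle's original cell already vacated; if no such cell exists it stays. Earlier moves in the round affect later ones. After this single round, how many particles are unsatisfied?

1

Initially unsatisfied (in order): (0,2), (1,1), (1,2).
  (0,2) → (0,1).
  (1,1) → (0,2).
  (1,2) → (1,1).
Resulting grid:
B R R
B B _
B _ _
Unsatisfied now: (0,1).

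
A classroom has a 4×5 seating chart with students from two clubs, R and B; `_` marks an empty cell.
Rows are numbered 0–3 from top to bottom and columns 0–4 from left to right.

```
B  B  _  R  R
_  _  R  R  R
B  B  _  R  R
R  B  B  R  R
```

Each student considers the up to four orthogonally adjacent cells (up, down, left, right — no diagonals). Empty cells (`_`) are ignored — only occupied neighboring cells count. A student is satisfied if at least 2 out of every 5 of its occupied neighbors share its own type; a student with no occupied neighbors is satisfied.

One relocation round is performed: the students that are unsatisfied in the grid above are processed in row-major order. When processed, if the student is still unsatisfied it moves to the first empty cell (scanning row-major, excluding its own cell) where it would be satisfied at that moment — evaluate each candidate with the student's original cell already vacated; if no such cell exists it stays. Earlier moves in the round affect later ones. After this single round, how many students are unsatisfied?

Initially unsatisfied (in order): (3,0).
  (3,0) → (0,2).
Resulting grid:
B B R R R
_ _ R R R
B B _ R R
_ B B R R
All satisfied now.

0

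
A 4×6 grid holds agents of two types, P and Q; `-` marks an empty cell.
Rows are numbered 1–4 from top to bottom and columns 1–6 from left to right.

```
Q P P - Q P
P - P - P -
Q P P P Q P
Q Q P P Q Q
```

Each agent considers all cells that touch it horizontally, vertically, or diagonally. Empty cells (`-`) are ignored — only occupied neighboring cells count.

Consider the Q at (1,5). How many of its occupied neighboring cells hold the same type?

0

Occupied neighbors of (1,5): (1,6)=P, (2,5)=P.
Same type (Q): 0 of 2.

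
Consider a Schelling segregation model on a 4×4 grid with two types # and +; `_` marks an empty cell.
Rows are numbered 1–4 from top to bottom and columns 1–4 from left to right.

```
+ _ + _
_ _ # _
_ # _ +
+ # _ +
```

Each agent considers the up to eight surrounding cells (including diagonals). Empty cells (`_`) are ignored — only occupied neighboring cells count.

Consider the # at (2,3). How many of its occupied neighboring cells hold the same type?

Occupied neighbors of (2,3): (1,3)=+, (3,2)=#, (3,4)=+.
Same type (#): 1 of 3.

1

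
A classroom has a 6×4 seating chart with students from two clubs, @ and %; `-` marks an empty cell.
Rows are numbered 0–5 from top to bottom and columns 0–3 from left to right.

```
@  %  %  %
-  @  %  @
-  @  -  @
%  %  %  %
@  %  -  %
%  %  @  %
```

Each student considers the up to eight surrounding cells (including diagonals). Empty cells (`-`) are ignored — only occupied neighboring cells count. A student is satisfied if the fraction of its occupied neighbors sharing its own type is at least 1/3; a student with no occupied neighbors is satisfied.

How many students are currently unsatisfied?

(0,0)@ 1/2 ✓
(0,1)% 2/4 ✓
(0,2)% 3/5 ✓
(0,3)% 2/3 ✓
(1,1)@ 2/5 ✓
(1,2)% 3/7 ✓
(1,3)@ 1/4 ✗
(2,1)@ 1/5 ✗
(2,3)@ 1/4 ✗
(3,0)% 2/4 ✓
(3,1)% 3/5 ✓
(3,2)% 4/6 ✓
(3,3)% 2/3 ✓
(4,0)@ 0/5 ✗
(4,1)% 5/7 ✓
(4,3)% 3/4 ✓
(5,0)% 2/3 ✓
(5,1)% 2/4 ✓
(5,2)@ 0/4 ✗
(5,3)% 1/2 ✓
Unsatisfied: (1,3), (2,1), (2,3), (4,0), (5,2) — 5 in total.

5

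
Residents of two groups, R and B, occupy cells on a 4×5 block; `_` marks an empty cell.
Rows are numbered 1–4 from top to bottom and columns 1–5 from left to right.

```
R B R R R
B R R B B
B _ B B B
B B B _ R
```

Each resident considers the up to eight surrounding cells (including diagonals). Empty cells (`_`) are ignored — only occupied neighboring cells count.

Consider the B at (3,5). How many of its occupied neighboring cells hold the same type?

3

Occupied neighbors of (3,5): (2,4)=B, (2,5)=B, (3,4)=B, (4,5)=R.
Same type (B): 3 of 4.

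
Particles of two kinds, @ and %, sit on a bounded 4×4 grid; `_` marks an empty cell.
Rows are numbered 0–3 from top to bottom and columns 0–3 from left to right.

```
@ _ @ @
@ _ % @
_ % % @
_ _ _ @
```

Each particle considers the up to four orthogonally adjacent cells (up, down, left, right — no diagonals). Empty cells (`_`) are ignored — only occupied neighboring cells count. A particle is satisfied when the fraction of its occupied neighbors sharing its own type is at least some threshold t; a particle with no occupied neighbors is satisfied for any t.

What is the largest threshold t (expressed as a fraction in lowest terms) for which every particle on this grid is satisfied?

Row 0: (0,0)@ 1/1 · (0,2)@ 1/2 · (0,3)@ 2/2
Row 1: (1,0)@ 1/1 · (1,2)% 1/3 · (1,3)@ 2/3
Row 2: (2,1)% 1/1 · (2,2)% 2/3 · (2,3)@ 2/3
Row 3: (3,3)@ 1/1
The smallest same-type fraction is 1/3 at (1,2), which reduces to 1/3. Any threshold above that leaves this particle unsatisfied.

1/3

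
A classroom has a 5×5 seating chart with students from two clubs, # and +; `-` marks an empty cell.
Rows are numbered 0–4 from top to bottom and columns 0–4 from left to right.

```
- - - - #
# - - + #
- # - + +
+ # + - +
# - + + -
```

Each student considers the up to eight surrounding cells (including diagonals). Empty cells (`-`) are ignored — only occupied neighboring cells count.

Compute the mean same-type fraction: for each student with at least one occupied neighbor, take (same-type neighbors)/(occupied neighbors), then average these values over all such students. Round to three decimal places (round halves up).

0.605

Row 0: (0,4)# 1/2
Row 1: (1,0)# 1/1 · (1,3)+ 2/4 · (1,4)# 1/4
Row 2: (2,1)# 2/4 · (2,3)+ 4/5 · (2,4)+ 3/4
Row 3: (3,0)+ 0/3 · (3,1)# 2/5 · (3,2)+ 3/5 · (3,4)+ 3/3
Row 4: (4,0)# 1/2 · (4,2)+ 2/3 · (4,3)+ 3/3
Sum over 14 students: 1/2 + 1/1 + 2/4 + 1/4 + 2/4 + 4/5 + 3/4 + 0/3 + 2/5 + 3/5 + 3/3 + 1/2 + 2/3 + 3/3 = 127/15; mean = 127/15 ÷ 14 = 127/210 = 0.604761… → 0.605.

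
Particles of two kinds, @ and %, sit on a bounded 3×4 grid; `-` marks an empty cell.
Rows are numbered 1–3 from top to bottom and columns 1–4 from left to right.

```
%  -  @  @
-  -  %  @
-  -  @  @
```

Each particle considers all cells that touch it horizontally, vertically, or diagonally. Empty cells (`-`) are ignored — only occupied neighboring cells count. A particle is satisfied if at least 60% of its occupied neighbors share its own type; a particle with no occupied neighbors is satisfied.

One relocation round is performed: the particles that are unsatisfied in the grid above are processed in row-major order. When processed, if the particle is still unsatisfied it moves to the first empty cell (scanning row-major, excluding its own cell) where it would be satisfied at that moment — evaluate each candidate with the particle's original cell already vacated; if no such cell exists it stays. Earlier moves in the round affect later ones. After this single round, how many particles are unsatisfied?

Initially unsatisfied (in order): (2,3).
  (2,3) → (2,1).
Resulting grid:
% - @ @
% - - @
- - @ @
All satisfied now.

0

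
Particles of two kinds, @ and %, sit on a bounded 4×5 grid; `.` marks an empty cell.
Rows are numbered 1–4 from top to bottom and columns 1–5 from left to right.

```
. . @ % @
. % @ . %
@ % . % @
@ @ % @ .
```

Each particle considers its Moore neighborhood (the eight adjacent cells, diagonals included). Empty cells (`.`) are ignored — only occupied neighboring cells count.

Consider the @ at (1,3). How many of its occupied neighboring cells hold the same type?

1

Occupied neighbors of (1,3): (1,4)=%, (2,2)=%, (2,3)=@.
Same type (@): 1 of 3.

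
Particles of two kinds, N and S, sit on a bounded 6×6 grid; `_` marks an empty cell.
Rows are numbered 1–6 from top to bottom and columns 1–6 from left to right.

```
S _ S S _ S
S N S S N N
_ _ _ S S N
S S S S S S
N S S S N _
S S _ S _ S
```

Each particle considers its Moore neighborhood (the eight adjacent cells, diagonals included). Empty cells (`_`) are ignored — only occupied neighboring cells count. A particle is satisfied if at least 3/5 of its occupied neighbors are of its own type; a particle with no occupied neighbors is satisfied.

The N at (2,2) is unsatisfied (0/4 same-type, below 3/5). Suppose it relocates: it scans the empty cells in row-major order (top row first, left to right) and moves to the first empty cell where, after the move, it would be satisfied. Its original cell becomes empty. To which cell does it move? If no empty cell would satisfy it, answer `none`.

Vacating (2,2). Empty cells in order:
  (1,2): 0/4 same-type → still unsatisfied.
  (1,5): 2/5 same-type → still unsatisfied.
  (3,1): 0/3 same-type → still unsatisfied.
  (3,2): 0/5 same-type → still unsatisfied.
  (3,3): 0/6 same-type → still unsatisfied.
  (5,6): 1/4 same-type → still unsatisfied.
  (6,3): 0/5 same-type → still unsatisfied.
  (6,5): 1/4 same-type → still unsatisfied.

none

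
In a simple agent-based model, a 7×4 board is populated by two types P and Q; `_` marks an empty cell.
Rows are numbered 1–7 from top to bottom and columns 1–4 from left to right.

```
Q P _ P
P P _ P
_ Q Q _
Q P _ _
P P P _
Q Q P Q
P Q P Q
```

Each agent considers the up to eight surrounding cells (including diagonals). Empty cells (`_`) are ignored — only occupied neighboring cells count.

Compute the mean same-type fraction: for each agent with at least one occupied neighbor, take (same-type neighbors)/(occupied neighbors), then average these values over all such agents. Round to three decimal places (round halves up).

0.395

(1,1)Q 0/3
(1,2)P 2/3
(1,4)P 1/1
(2,1)P 2/4
(2,2)P 2/5
(2,4)P 1/2
(3,2)Q 2/5
(3,3)Q 1/4
(4,1)Q 1/4
(4,2)P 3/6
(5,1)P 2/5
(5,2)P 4/7
(5,3)P 3/5
(6,1)Q 2/5
(6,2)Q 2/8
(6,3)P 3/7
(6,4)Q 1/4
(7,1)P 0/3
(7,2)Q 2/5
(7,3)P 1/5
(7,4)Q 1/3
Sum over 21 agents: 0/3 + 2/3 + 1/1 + 2/4 + 2/5 + 1/2 + 2/5 + 1/4 + 1/4 + 3/6 + 2/5 + 4/7 + 3/5 + 2/5 + 2/8 + 3/7 + 1/4 + 0/3 + 2/5 + 1/5 + 1/3 = 83/10; mean = 83/10 ÷ 21 = 83/210 = 0.395238… → 0.395.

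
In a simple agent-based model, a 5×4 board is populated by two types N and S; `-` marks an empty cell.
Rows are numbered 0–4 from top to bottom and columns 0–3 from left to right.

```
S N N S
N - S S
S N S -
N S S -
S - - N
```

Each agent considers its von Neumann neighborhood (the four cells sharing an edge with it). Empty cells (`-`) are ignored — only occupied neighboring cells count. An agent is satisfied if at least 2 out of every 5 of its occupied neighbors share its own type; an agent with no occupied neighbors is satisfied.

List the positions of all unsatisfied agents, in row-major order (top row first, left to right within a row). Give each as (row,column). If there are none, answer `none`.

Row 0: (0,0)S 0/2 ✗ · (0,1)N 1/2 ✓ · (0,2)N 1/3 ✗ · (0,3)S 1/2 ✓
Row 1: (1,0)N 0/2 ✗ · (1,2)S 2/3 ✓ · (1,3)S 2/2 ✓
Row 2: (2,0)S 0/3 ✗ · (2,1)N 0/3 ✗ · (2,2)S 2/3 ✓
Row 3: (3,0)N 0/3 ✗ · (3,1)S 1/3 ✗ · (3,2)S 2/2 ✓
Row 4: (4,0)S 0/1 ✗ · (4,3)N 0/0 ✓

(0,0), (0,2), (1,0), (2,0), (2,1), (3,0), (3,1), (4,0)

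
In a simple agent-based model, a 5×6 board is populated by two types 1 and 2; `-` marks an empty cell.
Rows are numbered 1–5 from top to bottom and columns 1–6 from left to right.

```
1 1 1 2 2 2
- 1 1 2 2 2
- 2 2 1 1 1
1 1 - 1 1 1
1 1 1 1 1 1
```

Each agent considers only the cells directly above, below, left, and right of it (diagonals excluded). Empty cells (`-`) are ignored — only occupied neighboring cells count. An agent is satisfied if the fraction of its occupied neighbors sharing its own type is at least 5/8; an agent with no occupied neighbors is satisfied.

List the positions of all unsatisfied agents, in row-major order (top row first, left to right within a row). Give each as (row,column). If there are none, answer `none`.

(2,3), (2,4), (3,2), (3,3), (3,4)

Row 1: (1,1)1 1/1 ok · (1,2)1 3/3 ok · (1,3)1 2/3 ok · (1,4)2 2/3 ok · (1,5)2 3/3 ok · (1,6)2 2/2 ok
Row 2: (2,2)1 2/3 ok · (2,3)1 2/4 unhappy · (2,4)2 2/4 unhappy · (2,5)2 3/4 ok · (2,6)2 2/3 ok
Row 3: (3,2)2 1/3 unhappy · (3,3)2 1/3 unhappy · (3,4)1 2/4 unhappy · (3,5)1 3/4 ok · (3,6)1 2/3 ok
Row 4: (4,1)1 2/2 ok · (4,2)1 2/3 ok · (4,4)1 3/3 ok · (4,5)1 4/4 ok · (4,6)1 3/3 ok
Row 5: (5,1)1 2/2 ok · (5,2)1 3/3 ok · (5,3)1 2/2 ok · (5,4)1 3/3 ok · (5,5)1 3/3 ok · (5,6)1 2/2 ok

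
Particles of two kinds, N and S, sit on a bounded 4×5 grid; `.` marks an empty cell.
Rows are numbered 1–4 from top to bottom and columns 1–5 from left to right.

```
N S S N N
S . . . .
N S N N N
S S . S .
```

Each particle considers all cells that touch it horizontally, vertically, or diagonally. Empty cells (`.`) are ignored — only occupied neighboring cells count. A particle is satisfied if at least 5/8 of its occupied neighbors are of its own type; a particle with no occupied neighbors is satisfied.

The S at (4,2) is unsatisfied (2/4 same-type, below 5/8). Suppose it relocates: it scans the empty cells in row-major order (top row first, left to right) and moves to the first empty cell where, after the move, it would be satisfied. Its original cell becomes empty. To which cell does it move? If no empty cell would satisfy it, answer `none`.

Vacating (4,2). Empty cells in order:
  (2,2): 4/7 same-type → still unsatisfied.
  (2,3): 3/6 same-type → still unsatisfied.
  (2,4): 1/6 same-type → still unsatisfied.
  (2,5): 0/4 same-type → still unsatisfied.
  (4,3): 2/4 same-type → still unsatisfied.
  (4,5): 1/3 same-type → still unsatisfied.

none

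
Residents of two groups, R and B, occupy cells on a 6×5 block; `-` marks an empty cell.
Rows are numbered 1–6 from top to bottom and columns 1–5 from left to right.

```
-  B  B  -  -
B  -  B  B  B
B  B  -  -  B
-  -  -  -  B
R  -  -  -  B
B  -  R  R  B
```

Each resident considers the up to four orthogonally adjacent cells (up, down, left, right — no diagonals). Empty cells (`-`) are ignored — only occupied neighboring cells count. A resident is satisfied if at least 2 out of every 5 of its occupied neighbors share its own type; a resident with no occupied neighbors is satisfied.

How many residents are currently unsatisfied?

2

(1,2)B 1/1 satisfied
(1,3)B 2/2 satisfied
(2,1)B 1/1 satisfied
(2,3)B 2/2 satisfied
(2,4)B 2/2 satisfied
(2,5)B 2/2 satisfied
(3,1)B 2/2 satisfied
(3,2)B 1/1 satisfied
(3,5)B 2/2 satisfied
(4,5)B 2/2 satisfied
(5,1)R 0/1 not
(5,5)B 2/2 satisfied
(6,1)B 0/1 not
(6,3)R 1/1 satisfied
(6,4)R 1/2 satisfied
(6,5)B 1/2 satisfied
Unsatisfied: (5,1), (6,1) — 2 in total.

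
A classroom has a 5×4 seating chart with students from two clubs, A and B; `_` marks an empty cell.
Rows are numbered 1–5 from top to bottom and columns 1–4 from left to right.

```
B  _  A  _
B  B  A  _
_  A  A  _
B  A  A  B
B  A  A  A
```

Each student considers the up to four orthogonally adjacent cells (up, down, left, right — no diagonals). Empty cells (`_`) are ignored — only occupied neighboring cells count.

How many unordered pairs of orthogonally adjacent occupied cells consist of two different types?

Scan each occupied cell's neighbors to the right and below so each pair is counted once.
From row 1: 0 unlike of 2 pairs (running 0/2).
From row 2: 2 unlike of 4 pairs (running 2/6).
From row 3: 0 unlike of 3 pairs (running 2/9).
From row 4: 3 unlike of 7 pairs (running 5/16).
From row 5: 1 unlike of 3 pairs (running 6/19).
Total adjacent occupied pairs: 19; unlike-type pairs: 6.

6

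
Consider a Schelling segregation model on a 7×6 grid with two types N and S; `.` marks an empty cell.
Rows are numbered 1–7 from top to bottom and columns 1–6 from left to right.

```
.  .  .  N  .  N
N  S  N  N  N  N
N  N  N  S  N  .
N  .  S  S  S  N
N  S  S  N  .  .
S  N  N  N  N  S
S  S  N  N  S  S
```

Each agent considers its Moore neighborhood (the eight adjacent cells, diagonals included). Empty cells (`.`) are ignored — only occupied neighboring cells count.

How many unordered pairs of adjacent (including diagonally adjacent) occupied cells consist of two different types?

Scan each occupied cell's neighbors to the right and below (and the two forward diagonals) so each pair is counted once.
Row 1: N(1,4)–N(2,4)= N(1,4)–N(2,5)= N(1,4)–N(2,3)= N(1,6)–N(2,6)= N(1,6)–N(2,5)=  → 0/5 unlike.
Row 2: N(2,1)–S(2,2)≠ N(2,1)–N(3,1)= N(2,1)–N(3,2)= S(2,2)–N(2,3)≠ S(2,2)–N(3,2)≠ S(2,2)–N(3,3)≠ S(2,2)–N(3,1)≠ N(2,3)–N(2,4)= N(2,3)–N(3,3)= N(2,3)–S(3,4)≠ N(2,3)–N(3,2)= N(2,4)–N(2,5)= N(2,4)–S(3,4)≠ N(2,4)–N(3,5)= N(2,4)–N(3,3)= N(2,5)–N(2,6)= N(2,5)–N(3,5)= N(2,5)–S(3,4)≠ N(2,6)–N(3,5)=  → 8/19 unlike.
Row 3: N(3,1)–N(3,2)= N(3,1)–N(4,1)= N(3,2)–N(3,3)= N(3,2)–S(4,3)≠ N(3,2)–N(4,1)= N(3,3)–S(3,4)≠ N(3,3)–S(4,3)≠ N(3,3)–S(4,4)≠ S(3,4)–N(3,5)≠ S(3,4)–S(4,4)= S(3,4)–S(4,5)= S(3,4)–S(4,3)= N(3,5)–S(4,5)≠ N(3,5)–N(4,6)= N(3,5)–S(4,4)≠  → 7/15 unlike.
Row 4: N(4,1)–N(5,1)= N(4,1)–S(5,2)≠ S(4,3)–S(4,4)= S(4,3)–S(5,3)= S(4,3)–N(5,4)≠ S(4,3)–S(5,2)= S(4,4)–S(4,5)= S(4,4)–N(5,4)≠ S(4,4)–S(5,3)= S(4,5)–N(4,6)≠ S(4,5)–N(5,4)≠  → 5/11 unlike.
Row 5: N(5,1)–S(5,2)≠ N(5,1)–S(6,1)≠ N(5,1)–N(6,2)= S(5,2)–S(5,3)= S(5,2)–N(6,2)≠ S(5,2)–N(6,3)≠ S(5,2)–S(6,1)= S(5,3)–N(5,4)≠ S(5,3)–N(6,3)≠ S(5,3)–N(6,4)≠ S(5,3)–N(6,2)≠ N(5,4)–N(6,4)= N(5,4)–N(6,5)= N(5,4)–N(6,3)=  → 8/14 unlike.
Row 6: S(6,1)–N(6,2)≠ S(6,1)–S(7,1)= S(6,1)–S(7,2)= N(6,2)–N(6,3)= N(6,2)–S(7,2)≠ N(6,2)–N(7,3)= N(6,2)–S(7,1)≠ N(6,3)–N(6,4)= N(6,3)–N(7,3)= N(6,3)–N(7,4)= N(6,3)–S(7,2)≠ N(6,4)–N(6,5)= N(6,4)–N(7,4)= N(6,4)–S(7,5)≠ N(6,4)–N(7,3)= N(6,5)–S(6,6)≠ N(6,5)–S(7,5)≠ N(6,5)–S(7,6)≠ N(6,5)–N(7,4)= S(6,6)–S(7,6)= S(6,6)–S(7,5)=  → 8/21 unlike.
Row 7: S(7,1)–S(7,2)= S(7,2)–N(7,3)≠ N(7,3)–N(7,4)= N(7,4)–S(7,5)≠ S(7,5)–S(7,6)=  → 2/5 unlike.
Total adjacent occupied pairs: 90; unlike-type pairs: 38.

38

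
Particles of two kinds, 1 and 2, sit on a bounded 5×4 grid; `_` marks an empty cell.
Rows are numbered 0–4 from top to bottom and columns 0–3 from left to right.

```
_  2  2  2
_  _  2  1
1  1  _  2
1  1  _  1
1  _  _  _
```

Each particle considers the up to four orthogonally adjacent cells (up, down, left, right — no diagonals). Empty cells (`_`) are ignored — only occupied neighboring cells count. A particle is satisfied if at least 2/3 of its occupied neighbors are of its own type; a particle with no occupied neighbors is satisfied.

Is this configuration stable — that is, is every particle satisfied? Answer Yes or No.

(0,1)2 1/1 ✓
(0,2)2 3/3 ✓
(0,3)2 1/2 ✗
(1,2)2 1/2 ✗
(1,3)1 0/3 ✗
(2,0)1 2/2 ✓
(2,1)1 2/2 ✓
(2,3)2 0/2 ✗
(3,0)1 3/3 ✓
(3,1)1 2/2 ✓
(3,3)1 0/1 ✗
(4,0)1 1/1 ✓
For instance (0,3) has only 1/2 same-type neighbors, below 2/3.

No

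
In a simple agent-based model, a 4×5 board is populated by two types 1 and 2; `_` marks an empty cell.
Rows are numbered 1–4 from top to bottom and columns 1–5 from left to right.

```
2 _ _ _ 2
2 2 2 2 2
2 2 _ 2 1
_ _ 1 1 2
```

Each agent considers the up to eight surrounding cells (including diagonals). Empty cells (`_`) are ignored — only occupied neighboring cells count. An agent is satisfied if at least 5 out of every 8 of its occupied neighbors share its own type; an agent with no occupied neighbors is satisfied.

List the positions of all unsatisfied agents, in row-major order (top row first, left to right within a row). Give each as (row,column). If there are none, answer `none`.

(1,1)2 2/2 satisfied
(1,5)2 2/2 satisfied
(2,1)2 4/4 satisfied
(2,2)2 5/5 satisfied
(2,3)2 4/4 satisfied
(2,4)2 4/5 satisfied
(2,5)2 3/4 satisfied
(3,1)2 3/3 satisfied
(3,2)2 4/5 satisfied
(3,4)2 4/7 not
(3,5)1 1/5 not
(4,3)1 1/3 not
(4,4)1 2/4 not
(4,5)2 1/3 not

(3,4), (3,5), (4,3), (4,4), (4,5)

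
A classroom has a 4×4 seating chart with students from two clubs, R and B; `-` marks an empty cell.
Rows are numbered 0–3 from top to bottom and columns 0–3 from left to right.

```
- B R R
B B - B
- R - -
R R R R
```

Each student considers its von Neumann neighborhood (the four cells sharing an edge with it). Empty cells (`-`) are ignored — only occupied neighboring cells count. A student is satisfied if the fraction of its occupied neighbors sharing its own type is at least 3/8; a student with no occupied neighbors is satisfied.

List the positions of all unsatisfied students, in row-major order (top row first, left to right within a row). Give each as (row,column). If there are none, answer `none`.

(0,1)B 1/2 ok
(0,2)R 1/2 ok
(0,3)R 1/2 ok
(1,0)B 1/1 ok
(1,1)B 2/3 ok
(1,3)B 0/1 unhappy
(2,1)R 1/2 ok
(3,0)R 1/1 ok
(3,1)R 3/3 ok
(3,2)R 2/2 ok
(3,3)R 1/1 ok

(1,3)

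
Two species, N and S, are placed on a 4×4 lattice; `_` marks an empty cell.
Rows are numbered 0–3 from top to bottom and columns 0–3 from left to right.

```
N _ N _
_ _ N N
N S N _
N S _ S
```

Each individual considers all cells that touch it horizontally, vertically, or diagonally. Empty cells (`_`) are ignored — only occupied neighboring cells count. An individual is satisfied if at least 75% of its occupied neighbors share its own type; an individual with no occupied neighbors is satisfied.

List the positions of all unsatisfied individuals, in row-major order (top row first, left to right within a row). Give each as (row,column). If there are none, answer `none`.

Row 0: (0,0)N 0/0 ok · (0,2)N 2/2 ok
Row 1: (1,2)N 3/4 ok · (1,3)N 3/3 ok
Row 2: (2,0)N 1/3 unhappy · (2,1)S 1/5 unhappy · (2,2)N 2/5 unhappy
Row 3: (3,0)N 1/3 unhappy · (3,1)S 1/4 unhappy · (3,3)S 0/1 unhappy

(2,0), (2,1), (2,2), (3,0), (3,1), (3,3)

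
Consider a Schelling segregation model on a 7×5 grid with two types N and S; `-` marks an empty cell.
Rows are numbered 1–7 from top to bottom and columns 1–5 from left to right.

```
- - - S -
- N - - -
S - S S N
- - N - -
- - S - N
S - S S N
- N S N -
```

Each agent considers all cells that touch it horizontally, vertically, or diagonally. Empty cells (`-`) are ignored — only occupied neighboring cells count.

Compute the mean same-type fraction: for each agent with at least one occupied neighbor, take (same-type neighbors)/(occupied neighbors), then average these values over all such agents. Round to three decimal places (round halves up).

0.290

(1,4)S — no occupied neighbors
(2,2)N 0/2
(3,1)S 0/1
(3,3)S 1/3
(3,4)S 1/3
(3,5)N 0/1
(4,3)N 0/3
(5,3)S 2/3
(5,5)N 1/2
(6,1)S 0/1
(6,3)S 3/5
(6,4)S 3/6
(6,5)N 2/3
(7,2)N 0/3
(7,3)S 2/4
(7,4)N 1/4
Sum over 15 agents: 0/2 + 0/1 + 1/3 + 1/3 + 0/1 + 0/3 + 2/3 + 1/2 + 0/1 + 3/5 + 3/6 + 2/3 + 0/3 + 2/4 + 1/4 = 87/20; mean = 87/20 ÷ 15 = 29/100 = 0.29 → 0.290.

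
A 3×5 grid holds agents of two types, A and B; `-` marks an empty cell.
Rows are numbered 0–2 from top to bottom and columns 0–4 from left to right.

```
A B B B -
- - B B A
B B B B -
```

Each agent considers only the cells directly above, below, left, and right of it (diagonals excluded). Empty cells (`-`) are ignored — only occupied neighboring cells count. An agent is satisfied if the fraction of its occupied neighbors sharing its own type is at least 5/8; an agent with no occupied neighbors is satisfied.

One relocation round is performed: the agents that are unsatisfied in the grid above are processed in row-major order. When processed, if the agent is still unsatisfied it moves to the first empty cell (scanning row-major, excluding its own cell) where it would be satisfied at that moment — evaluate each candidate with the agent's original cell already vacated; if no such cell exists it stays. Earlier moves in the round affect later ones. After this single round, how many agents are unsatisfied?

Initially unsatisfied (in order): (0,0), (0,1), (1,4).
  (0,0): no empty cell satisfies it; stays.
  (0,1) → (1,1).
  (1,4): no empty cell satisfies it; stays.
Resulting grid:
A - B B -
- B B B A
B B B B -
Unsatisfied now: (1,4).

1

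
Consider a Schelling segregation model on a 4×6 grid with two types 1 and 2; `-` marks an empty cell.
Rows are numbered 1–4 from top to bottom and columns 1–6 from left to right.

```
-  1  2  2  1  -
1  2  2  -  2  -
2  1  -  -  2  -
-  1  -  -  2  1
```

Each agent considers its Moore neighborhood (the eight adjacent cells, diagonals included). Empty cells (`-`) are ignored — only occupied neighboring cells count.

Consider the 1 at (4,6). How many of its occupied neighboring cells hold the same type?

Occupied neighbors of (4,6): (3,5)=2, (4,5)=2.
Same type (1): 0 of 2.

0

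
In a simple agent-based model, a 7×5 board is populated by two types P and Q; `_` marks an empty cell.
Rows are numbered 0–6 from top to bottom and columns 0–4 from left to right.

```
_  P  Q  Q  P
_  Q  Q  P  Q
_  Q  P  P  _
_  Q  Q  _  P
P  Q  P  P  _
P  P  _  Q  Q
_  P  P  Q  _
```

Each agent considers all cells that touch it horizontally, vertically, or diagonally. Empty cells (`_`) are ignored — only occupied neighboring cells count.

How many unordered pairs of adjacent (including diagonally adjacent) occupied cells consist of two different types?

30

Scan each occupied cell's neighbors to the right and below (and the two forward diagonals) so each pair is counted once.
From row 0: 7 unlike of 13 pairs (running 7/13).
From row 1: 6 unlike of 11 pairs (running 13/24).
From row 2: 4 unlike of 8 pairs (running 17/32).
From row 3: 4 unlike of 8 pairs (running 21/40).
From row 4: 7 unlike of 11 pairs (running 28/51).
From row 5: 1 unlike of 8 pairs (running 29/59).
From row 6: 1 unlike of 2 pairs (running 30/61).
Total adjacent occupied pairs: 61; unlike-type pairs: 30.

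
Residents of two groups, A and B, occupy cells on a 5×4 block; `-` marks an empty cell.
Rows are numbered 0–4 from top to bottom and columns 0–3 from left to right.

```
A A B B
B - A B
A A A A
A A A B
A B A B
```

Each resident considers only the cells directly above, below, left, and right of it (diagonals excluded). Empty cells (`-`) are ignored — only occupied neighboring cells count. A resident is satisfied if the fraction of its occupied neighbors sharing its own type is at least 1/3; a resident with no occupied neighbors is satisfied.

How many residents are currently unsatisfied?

(0,0)A 1/2 ✓
(0,1)A 1/2 ✓
(0,2)B 1/3 ✓
(0,3)B 2/2 ✓
(1,0)B 0/2 ✗
(1,2)A 1/3 ✓
(1,3)B 1/3 ✓
(2,0)A 2/3 ✓
(2,1)A 3/3 ✓
(2,2)A 4/4 ✓
(2,3)A 1/3 ✓
(3,0)A 3/3 ✓
(3,1)A 3/4 ✓
(3,2)A 3/4 ✓
(3,3)B 1/3 ✓
(4,0)A 1/2 ✓
(4,1)B 0/3 ✗
(4,2)A 1/3 ✓
(4,3)B 1/2 ✓
Unsatisfied: (1,0), (4,1) — 2 in total.

2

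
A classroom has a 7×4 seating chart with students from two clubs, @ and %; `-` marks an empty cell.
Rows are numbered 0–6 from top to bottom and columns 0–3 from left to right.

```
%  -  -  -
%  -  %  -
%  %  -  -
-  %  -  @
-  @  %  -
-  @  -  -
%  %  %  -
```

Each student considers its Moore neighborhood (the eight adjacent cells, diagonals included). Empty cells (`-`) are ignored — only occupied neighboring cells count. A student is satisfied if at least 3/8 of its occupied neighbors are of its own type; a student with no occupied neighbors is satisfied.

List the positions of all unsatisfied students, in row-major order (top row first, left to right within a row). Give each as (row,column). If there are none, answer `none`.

Row 0: (0,0)% 1/1 ok
Row 1: (1,0)% 3/3 ok · (1,2)% 1/1 ok
Row 2: (2,0)% 3/3 ok · (2,1)% 4/4 ok
Row 3: (3,1)% 3/4 ok · (3,3)@ 0/1 unhappy
Row 4: (4,1)@ 1/3 unhappy · (4,2)% 1/4 unhappy
Row 5: (5,1)@ 1/5 unhappy
Row 6: (6,0)% 1/2 ok · (6,1)% 2/3 ok · (6,2)% 1/2 ok

(3,3), (4,1), (4,2), (5,1)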